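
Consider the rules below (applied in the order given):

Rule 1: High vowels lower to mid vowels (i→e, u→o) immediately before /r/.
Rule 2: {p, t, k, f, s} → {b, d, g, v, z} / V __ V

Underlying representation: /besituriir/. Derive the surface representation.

Rule 1 (pre-rhotic lowering): /u/ is a high vowel immediately before /r/, so it lowers to [o]. /i/ is a high vowel immediately before /r/, so it lowers to [e]. /besituriir/ → besitorier.
Rule 2 (intervocalic voicing): /s/ is a voiceless obstruent between vowels /e/ and /i/, so it voices to [z]. /t/ is a voiceless obstruent between vowels /i/ and /o/, so it voices to [d]. /besitorier/ → bezidorier.

bezidorier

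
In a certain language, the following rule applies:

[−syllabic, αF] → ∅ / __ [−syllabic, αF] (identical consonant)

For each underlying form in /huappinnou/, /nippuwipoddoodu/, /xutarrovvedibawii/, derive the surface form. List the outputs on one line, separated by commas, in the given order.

/huappinnou/: /pp/ is a geminate; the first /p/ deletes. /nn/ is a geminate; the first /n/ deletes. → [huapinou].
/nippuwipoddoodu/: /pp/ is a geminate; the first /p/ deletes. /dd/ is a geminate; the first /d/ deletes. → [nipuwipodoodu].
/xutarrovvedibawii/: /rr/ is a geminate; the first /r/ deletes. /vv/ is a geminate; the first /v/ deletes. → [xutarovedibawii].

huapinou, nipuwipodoodu, xutarovedibawii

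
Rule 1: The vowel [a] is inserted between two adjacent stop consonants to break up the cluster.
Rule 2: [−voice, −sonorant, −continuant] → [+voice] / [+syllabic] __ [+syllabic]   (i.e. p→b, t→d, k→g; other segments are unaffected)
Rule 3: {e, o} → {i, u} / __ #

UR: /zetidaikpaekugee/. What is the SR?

Rule 1 (stop-cluster a-epenthesis): /k/ and /p/ form a stop–stop cluster, so [a] is inserted between them. /zetidaikpaekugee/ → zetidaikapaekugee.
Rule 2 (intervocalic voicing): /t/ is a voiceless stop between vowels /e/ and /i/, so it voices to [d]. /k/ is a voiceless stop between vowels /i/ and /a/, so it voices to [g]. /p/ is a voiceless stop between vowels /a/ and /a/, so it voices to [b]. /k/ is a voiceless stop between vowels /e/ and /u/, so it voices to [g]. /zetidaikapaekugee/ → zedidaigabaegugee.
Rule 3 (final vowel raising): /e/ is a mid vowel in word-final position, so it raises to [i]. /zedidaigabaegugee/ → zedidaigabaegugei.

zedidaigabaegugei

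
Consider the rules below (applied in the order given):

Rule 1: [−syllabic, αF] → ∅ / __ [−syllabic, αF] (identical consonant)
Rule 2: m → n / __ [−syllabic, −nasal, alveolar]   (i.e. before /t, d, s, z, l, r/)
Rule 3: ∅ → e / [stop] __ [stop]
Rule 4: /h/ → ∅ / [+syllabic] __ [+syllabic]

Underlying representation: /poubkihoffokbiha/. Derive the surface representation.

Rule 1 (degemination): /ff/ is a geminate; the first /f/ deletes. /poubkihoffokbiha/ → poubkihofokbiha.
Rule 2 (nasal place assimilation): no segment meets the environment; /poubkihofokbiha/ is unchanged.
Rule 3 (stop-cluster e-epenthesis): /b/ and /k/ form a stop–stop cluster, so [e] is inserted between them. /k/ and /b/ form a stop–stop cluster, so [e] is inserted between them. /poubkihofokbiha/ → poubekihofokebiha.
Rule 4 (intervocalic h-deletion): /h/ occurs between vowels /i/ and /o/, so it deletes. /h/ occurs between vowels /i/ and /a/, so it deletes. /poubekihofokebiha/ → poubekiofokebia.

poubekiofokebia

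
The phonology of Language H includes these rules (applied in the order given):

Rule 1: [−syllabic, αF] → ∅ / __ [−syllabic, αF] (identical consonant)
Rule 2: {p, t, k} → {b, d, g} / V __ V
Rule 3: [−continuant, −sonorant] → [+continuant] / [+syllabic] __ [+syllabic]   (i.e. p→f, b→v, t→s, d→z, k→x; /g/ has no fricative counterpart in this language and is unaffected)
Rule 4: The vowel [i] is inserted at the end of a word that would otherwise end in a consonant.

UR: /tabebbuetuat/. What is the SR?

Rule 1 (degemination): /bb/ is a geminate; the first /b/ deletes. /tabebbuetuat/ → tabebuetuat.
Rule 2 (intervocalic voicing): /t/ is a voiceless stop between vowels /e/ and /u/, so it voices to [d]. /tabebuetuat/ → tabebueduat.
Rule 3 (intervocalic spirantization): /b/ is a stop between vowels /a/ and /e/, so it spirantizes to the fricative [v]. /b/ is a stop between vowels /e/ and /u/, so it spirantizes to the fricative [v]. /d/ is a stop between vowels /e/ and /u/, so it spirantizes to the fricative [z]. /tabebueduat/ → tavevuezuat.
Rule 4 (final i-epenthesis): the form ends in the consonant /t/, so [i] is inserted word-finally. /tavevuezuat/ → tavevuezuati.

tavevuezuati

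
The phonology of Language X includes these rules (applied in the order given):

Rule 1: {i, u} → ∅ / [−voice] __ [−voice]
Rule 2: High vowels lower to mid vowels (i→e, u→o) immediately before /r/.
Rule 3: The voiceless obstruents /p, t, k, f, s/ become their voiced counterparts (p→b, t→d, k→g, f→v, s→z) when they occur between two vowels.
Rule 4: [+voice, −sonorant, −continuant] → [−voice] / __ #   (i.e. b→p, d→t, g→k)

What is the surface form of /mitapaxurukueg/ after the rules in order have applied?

Rule 1 (high vowel syncope): no segment meets the environment; /mitapaxurukueg/ is unchanged.
Rule 2 (pre-rhotic lowering): /u/ is a high vowel immediately before /r/, so it lowers to [o]. /mitapaxurukueg/ → mitapaxorukueg.
Rule 3 (intervocalic voicing): /t/ is a voiceless obstruent between vowels /i/ and /a/, so it voices to [d]. /p/ is a voiceless obstruent between vowels /a/ and /a/, so it voices to [b]. /k/ is a voiceless obstruent between vowels /u/ and /u/, so it voices to [g]. /mitapaxorukueg/ → midabaxorugueg.
Rule 4 (final devoicing): /g/ is a voiced stop in word-final position, so it devoices to [k]. /midabaxorugueg/ → midabaxoruguek.

midabaxoruguek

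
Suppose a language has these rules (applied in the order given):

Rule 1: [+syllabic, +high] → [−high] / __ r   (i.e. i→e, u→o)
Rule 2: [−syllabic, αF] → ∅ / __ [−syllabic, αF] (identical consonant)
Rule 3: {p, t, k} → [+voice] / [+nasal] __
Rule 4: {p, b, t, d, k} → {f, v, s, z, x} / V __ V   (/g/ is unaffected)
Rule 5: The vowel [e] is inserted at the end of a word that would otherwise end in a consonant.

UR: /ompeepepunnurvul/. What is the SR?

Rule 1 (pre-rhotic lowering): /u/ is a high vowel immediately before /r/, so it lowers to [o]. /ompeepepunnurvul/ → ompeepepunnorvul.
Rule 2 (degemination): /nn/ is a geminate; the first /n/ deletes. /ompeepepunnorvul/ → ompeepepunorvul.
Rule 3 (post-nasal voicing): /p/ is a voiceless stop immediately after the nasal /m/, so it voices to [b]. /ompeepepunorvul/ → ombeepepunorvul.
Rule 4 (intervocalic spirantization): /p/ is a stop between vowels /e/ and /e/, so it spirantizes to the fricative [f]. /p/ is a stop between vowels /e/ and /u/, so it spirantizes to the fricative [f]. /ombeepepunorvul/ → ombeefefunorvul.
Rule 5 (final e-epenthesis): the form ends in the consonant /l/, so [e] is inserted word-finally. /ombeefefunorvul/ → ombeefefunorvule.

ombeefefunorvule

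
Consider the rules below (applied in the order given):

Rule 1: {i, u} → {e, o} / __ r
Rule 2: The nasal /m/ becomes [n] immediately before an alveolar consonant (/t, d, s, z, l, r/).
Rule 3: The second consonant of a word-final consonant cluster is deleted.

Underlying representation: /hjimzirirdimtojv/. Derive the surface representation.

hjinzererdintoj

Rule 1 (pre-rhotic lowering): /i/ is a high vowel immediately before /r/, so it lowers to [e]. /i/ is a high vowel immediately before /r/, so it lowers to [e]. /hjimzirirdimtojv/ → hjimzererdimtojv.
Rule 2 (nasal place assimilation): /m/ precedes the alveolar consonant /z/, so it assimilates in place to [n]. /m/ precedes the alveolar consonant /t/, so it assimilates in place to [n]. /hjimzererdimtojv/ → hjinzererdintojv.
Rule 3 (final cluster simplification): /v/ is the second consonant of a word-final cluster /jv/, so it deletes. /hjinzererdintojv/ → hjinzererdintoj.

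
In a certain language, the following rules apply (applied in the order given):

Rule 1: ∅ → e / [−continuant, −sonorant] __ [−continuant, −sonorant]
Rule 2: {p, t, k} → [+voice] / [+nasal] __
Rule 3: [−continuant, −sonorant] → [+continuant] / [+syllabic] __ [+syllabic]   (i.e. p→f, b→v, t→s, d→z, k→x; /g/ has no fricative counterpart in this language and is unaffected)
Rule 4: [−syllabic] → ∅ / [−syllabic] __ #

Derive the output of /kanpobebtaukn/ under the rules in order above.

kanbovevesauk

Rule 1 (stop-cluster e-epenthesis): /b/ and /t/ form a stop–stop cluster, so [e] is inserted between them. /kanpobebtaukn/ → kanpobebetaukn.
Rule 2 (post-nasal voicing): /p/ is a voiceless stop immediately after the nasal /n/, so it voices to [b]. /kanpobebetaukn/ → kanbobebetaukn.
Rule 3 (intervocalic spirantization): /b/ is a stop between vowels /o/ and /e/, so it spirantizes to the fricative [v]. /b/ is a stop between vowels /e/ and /e/, so it spirantizes to the fricative [v]. /t/ is a stop between vowels /e/ and /a/, so it spirantizes to the fricative [s]. /kanbobebetaukn/ → kanbovevesaukn.
Rule 4 (final cluster simplification): /n/ is the second consonant of a word-final cluster /kn/, so it deletes. /kanbovevesaukn/ → kanbovevesauk.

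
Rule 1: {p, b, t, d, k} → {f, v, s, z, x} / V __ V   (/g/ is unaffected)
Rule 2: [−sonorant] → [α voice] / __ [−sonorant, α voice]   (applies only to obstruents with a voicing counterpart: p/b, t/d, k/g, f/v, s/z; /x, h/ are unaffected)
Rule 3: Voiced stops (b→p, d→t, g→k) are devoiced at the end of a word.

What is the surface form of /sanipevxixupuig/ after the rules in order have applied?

sanifefxixufuik

Rule 1 (intervocalic spirantization): /p/ is a stop between vowels /i/ and /e/, so it spirantizes to the fricative [f]. /p/ is a stop between vowels /u/ and /u/, so it spirantizes to the fricative [f]. /sanipevxixupuig/ → sanifevxixufuig.
Rule 2 (regressive voicing assimilation): /v/ precedes the voiceless obstruent /x/, so it devoices to [f] by assimilation. /sanifevxixufuig/ → sanifefxixufuig.
Rule 3 (final devoicing): /g/ is a voiced stop in word-final position, so it devoices to [k]. /sanifefxixufuig/ → sanifefxixufuik.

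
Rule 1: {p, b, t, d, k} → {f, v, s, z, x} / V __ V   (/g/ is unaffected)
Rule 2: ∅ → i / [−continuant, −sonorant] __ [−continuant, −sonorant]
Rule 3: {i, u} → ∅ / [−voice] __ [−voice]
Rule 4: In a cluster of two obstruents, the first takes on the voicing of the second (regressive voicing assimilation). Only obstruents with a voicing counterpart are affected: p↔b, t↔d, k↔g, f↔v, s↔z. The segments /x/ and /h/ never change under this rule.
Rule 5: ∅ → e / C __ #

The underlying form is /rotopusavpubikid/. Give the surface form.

Rule 1 (intervocalic spirantization): /t/ is a stop between vowels /o/ and /o/, so it spirantizes to the fricative [s]. /p/ is a stop between vowels /o/ and /u/, so it spirantizes to the fricative [f]. /b/ is a stop between vowels /u/ and /i/, so it spirantizes to the fricative [v]. /k/ is a stop between vowels /i/ and /i/, so it spirantizes to the fricative [x]. /rotopusavpubikid/ → rosofusavpuvixid.
Rule 2 (stop-cluster i-epenthesis): no segment meets the environment; /rosofusavpuvixid/ is unchanged.
Rule 3 (high vowel syncope): /u/ is a high vowel flanked by voiceless consonants /f/ and /s/, so it deletes. /rosofusavpuvixid/ → rosofsavpuvixid.
Rule 4 (regressive voicing assimilation): /v/ precedes the voiceless obstruent /p/, so it devoices to [f] by assimilation. /rosofsavpuvixid/ → rosofsafpuvixid.
Rule 5 (final e-epenthesis): the form ends in the consonant /d/, so [e] is inserted word-finally. /rosofsafpuvixid/ → rosofsafpuvixide.

rosofsafpuvixide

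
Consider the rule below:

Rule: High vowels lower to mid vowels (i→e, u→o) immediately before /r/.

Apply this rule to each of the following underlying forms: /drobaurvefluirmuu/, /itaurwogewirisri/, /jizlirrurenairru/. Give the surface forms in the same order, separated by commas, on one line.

/drobaurvefluirmuu/: /u/ is a high vowel immediately before /r/, so it lowers to [o]. /i/ is a high vowel immediately before /r/, so it lowers to [e]. → [drobaorvefluermuu].
/itaurwogewirisri/: /u/ is a high vowel immediately before /r/, so it lowers to [o]. /i/ is a high vowel immediately before /r/, so it lowers to [e]. → [itaorwogewerisri].
/jizlirrurenairru/: /i/ is a high vowel immediately before /r/, so it lowers to [e]. /u/ is a high vowel immediately before /r/, so it lowers to [o]. /i/ is a high vowel immediately before /r/, so it lowers to [e]. → [jizlerrorenaerru].

drobaorvefluermuu, itaorwogewerisri, jizlerrorenaerru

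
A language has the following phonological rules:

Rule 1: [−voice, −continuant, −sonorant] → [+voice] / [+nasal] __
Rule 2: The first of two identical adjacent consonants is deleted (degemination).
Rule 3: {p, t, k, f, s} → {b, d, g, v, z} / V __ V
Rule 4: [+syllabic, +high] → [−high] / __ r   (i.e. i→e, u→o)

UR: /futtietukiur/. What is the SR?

fudiedugior

Rule 1 (post-nasal voicing): no segment meets the environment; /futtietukiur/ is unchanged.
Rule 2 (degemination): /tt/ is a geminate; the first /t/ deletes. /futtietukiur/ → futietukiur.
Rule 3 (intervocalic voicing): /t/ is a voiceless obstruent between vowels /u/ and /i/, so it voices to [d]. /t/ is a voiceless obstruent between vowels /e/ and /u/, so it voices to [d]. /k/ is a voiceless obstruent between vowels /u/ and /i/, so it voices to [g]. /futietukiur/ → fudiedugiur.
Rule 4 (pre-rhotic lowering): /u/ is a high vowel immediately before /r/, so it lowers to [o]. /fudiedugiur/ → fudiedugior.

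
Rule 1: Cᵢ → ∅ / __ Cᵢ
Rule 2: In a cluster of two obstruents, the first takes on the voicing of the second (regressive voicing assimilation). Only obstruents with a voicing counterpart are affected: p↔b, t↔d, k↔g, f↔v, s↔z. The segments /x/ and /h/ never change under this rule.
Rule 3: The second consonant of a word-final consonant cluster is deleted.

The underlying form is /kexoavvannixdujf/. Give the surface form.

kexoavanixduj

Rule 1 (degemination): /vv/ is a geminate; the first /v/ deletes. /nn/ is a geminate; the first /n/ deletes. /kexoavvannixdujf/ → kexoavanixdujf.
Rule 2 (regressive voicing assimilation): no segment meets the environment; /kexoavanixdujf/ is unchanged.
Rule 3 (final cluster simplification): /f/ is the second consonant of a word-final cluster /jf/, so it deletes. /kexoavanixdujf/ → kexoavanixduj.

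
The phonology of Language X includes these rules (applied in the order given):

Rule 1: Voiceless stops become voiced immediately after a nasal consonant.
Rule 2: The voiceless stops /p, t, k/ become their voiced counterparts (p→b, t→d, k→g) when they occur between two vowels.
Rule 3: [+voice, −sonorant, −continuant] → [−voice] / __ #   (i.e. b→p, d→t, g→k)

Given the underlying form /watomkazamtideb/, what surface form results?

wadomgazamdidep

Rule 1 (post-nasal voicing): /k/ is a voiceless stop immediately after the nasal /m/, so it voices to [g]. /t/ is a voiceless stop immediately after the nasal /m/, so it voices to [d]. /watomkazamtideb/ → watomgazamdideb.
Rule 2 (intervocalic voicing): /t/ is a voiceless stop between vowels /a/ and /o/, so it voices to [d]. /watomgazamdideb/ → wadomgazamdideb.
Rule 3 (final devoicing): /b/ is a voiced stop in word-final position, so it devoices to [p]. /wadomgazamdideb/ → wadomgazamdidep.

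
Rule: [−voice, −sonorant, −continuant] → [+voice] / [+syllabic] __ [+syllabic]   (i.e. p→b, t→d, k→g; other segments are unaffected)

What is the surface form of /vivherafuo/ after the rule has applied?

No segment of /vivherafuo/ meets the structural description of the rule, so the form surfaces unchanged.

vivherafuo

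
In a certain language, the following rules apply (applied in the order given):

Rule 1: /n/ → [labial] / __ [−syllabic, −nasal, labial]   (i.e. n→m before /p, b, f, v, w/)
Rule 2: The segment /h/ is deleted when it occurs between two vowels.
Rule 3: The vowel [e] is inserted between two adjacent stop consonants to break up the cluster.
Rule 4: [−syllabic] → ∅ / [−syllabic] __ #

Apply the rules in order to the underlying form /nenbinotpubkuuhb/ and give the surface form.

nembinotepubekuuh

Rule 1 (nasal place assimilation): /n/ precedes the labial consonant /b/, so it assimilates in place to [m]. /nenbinotpubkuuhb/ → nembinotpubkuuhb.
Rule 2 (intervocalic h-deletion): no segment meets the environment; /nembinotpubkuuhb/ is unchanged.
Rule 3 (stop-cluster e-epenthesis): /t/ and /p/ form a stop–stop cluster, so [e] is inserted between them. /b/ and /k/ form a stop–stop cluster, so [e] is inserted between them. /nembinotpubkuuhb/ → nembinotepubekuuhb.
Rule 4 (final cluster simplification): /b/ is the second consonant of a word-final cluster /hb/, so it deletes. /nembinotepubekuuhb/ → nembinotepubekuuh.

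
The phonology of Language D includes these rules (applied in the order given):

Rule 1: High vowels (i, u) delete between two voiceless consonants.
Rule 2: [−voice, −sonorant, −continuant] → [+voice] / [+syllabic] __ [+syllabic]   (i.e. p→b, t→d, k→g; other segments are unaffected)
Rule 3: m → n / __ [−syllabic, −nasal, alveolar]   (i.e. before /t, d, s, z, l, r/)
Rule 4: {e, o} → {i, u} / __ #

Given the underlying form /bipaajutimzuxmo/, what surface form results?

Rule 1 (high vowel syncope): no segment meets the environment; /bipaajutimzuxmo/ is unchanged.
Rule 2 (intervocalic voicing): /p/ is a voiceless stop between vowels /i/ and /a/, so it voices to [b]. /t/ is a voiceless stop between vowels /u/ and /i/, so it voices to [d]. /bipaajutimzuxmo/ → bibaajudimzuxmo.
Rule 3 (nasal place assimilation): /m/ precedes the alveolar consonant /z/, so it assimilates in place to [n]. /bibaajudimzuxmo/ → bibaajudinzuxmo.
Rule 4 (final vowel raising): /o/ is a mid vowel in word-final position, so it raises to [u]. /bibaajudinzuxmo/ → bibaajudinzuxmu.

bibaajudinzuxmu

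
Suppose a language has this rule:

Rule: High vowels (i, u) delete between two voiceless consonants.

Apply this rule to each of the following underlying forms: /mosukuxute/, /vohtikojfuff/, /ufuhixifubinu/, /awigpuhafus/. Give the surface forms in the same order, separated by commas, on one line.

/mosukuxute/: /u/ is a high vowel flanked by voiceless consonants /s/ and /k/, so it deletes. /u/ is a high vowel flanked by voiceless consonants /k/ and /x/, so it deletes. /u/ is a high vowel flanked by voiceless consonants /x/ and /t/, so it deletes. → [moskxte].
/vohtikojfuff/: /i/ is a high vowel flanked by voiceless consonants /t/ and /k/, so it deletes. /u/ is a high vowel flanked by voiceless consonants /f/ and /f/, so it deletes. → [vohtkojfff].
/ufuhixifubinu/: /u/ is a high vowel flanked by voiceless consonants /f/ and /h/, so it deletes. /i/ is a high vowel flanked by voiceless consonants /h/ and /x/, so it deletes. /i/ is a high vowel flanked by voiceless consonants /x/ and /f/, so it deletes. → [ufhxfubinu].
/awigpuhafus/: /u/ is a high vowel flanked by voiceless consonants /p/ and /h/, so it deletes. /u/ is a high vowel flanked by voiceless consonants /f/ and /s/, so it deletes. → [awigphafs].

moskxte, vohtkojfff, ufhxfubinu, awigphafs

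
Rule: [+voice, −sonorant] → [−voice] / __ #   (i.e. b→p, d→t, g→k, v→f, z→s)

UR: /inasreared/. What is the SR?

/d/ is a voiced obstruent in word-final position, so it devoices to [t].
Surface form: [inasrearet].

inasrearet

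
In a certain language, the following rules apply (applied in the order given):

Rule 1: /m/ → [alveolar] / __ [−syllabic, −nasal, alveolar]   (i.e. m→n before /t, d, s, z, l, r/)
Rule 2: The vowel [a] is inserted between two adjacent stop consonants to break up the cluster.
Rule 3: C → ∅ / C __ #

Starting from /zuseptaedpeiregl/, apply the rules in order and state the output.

zusepataedapeireg

Rule 1 (nasal place assimilation): no segment meets the environment; /zuseptaedpeiregl/ is unchanged.
Rule 2 (stop-cluster a-epenthesis): /p/ and /t/ form a stop–stop cluster, so [a] is inserted between them. /d/ and /p/ form a stop–stop cluster, so [a] is inserted between them. /zuseptaedpeiregl/ → zusepataedapeiregl.
Rule 3 (final cluster simplification): /l/ is the second consonant of a word-final cluster /gl/, so it deletes. /zusepataedapeiregl/ → zusepataedapeireg.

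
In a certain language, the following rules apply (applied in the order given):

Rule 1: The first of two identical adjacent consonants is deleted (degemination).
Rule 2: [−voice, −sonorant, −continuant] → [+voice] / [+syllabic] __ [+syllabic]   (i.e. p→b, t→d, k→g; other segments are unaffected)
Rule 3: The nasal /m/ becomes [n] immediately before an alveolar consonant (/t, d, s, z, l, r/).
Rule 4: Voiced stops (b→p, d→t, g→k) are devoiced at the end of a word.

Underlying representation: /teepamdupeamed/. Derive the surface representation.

teebandubeamet

Rule 1 (degemination): no segment meets the environment; /teepamdupeamed/ is unchanged.
Rule 2 (intervocalic voicing): /p/ is a voiceless stop between vowels /e/ and /a/, so it voices to [b]. /p/ is a voiceless stop between vowels /u/ and /e/, so it voices to [b]. /teepamdupeamed/ → teebamdubeamed.
Rule 3 (nasal place assimilation): /m/ precedes the alveolar consonant /d/, so it assimilates in place to [n]. /teebamdubeamed/ → teebandubeamed.
Rule 4 (final devoicing): /d/ is a voiced stop in word-final position, so it devoices to [t]. /teebandubeamed/ → teebandubeamet.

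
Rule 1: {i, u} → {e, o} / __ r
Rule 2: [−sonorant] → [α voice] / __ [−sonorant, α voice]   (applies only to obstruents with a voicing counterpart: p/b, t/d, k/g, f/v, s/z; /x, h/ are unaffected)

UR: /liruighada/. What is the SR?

Rule 1 (pre-rhotic lowering): /i/ is a high vowel immediately before /r/, so it lowers to [e]. /liruighada/ → leruighada.
Rule 2 (regressive voicing assimilation): /g/ precedes the voiceless obstruent /h/, so it devoices to [k] by assimilation. /leruighada/ → leruikhada.

leruikhada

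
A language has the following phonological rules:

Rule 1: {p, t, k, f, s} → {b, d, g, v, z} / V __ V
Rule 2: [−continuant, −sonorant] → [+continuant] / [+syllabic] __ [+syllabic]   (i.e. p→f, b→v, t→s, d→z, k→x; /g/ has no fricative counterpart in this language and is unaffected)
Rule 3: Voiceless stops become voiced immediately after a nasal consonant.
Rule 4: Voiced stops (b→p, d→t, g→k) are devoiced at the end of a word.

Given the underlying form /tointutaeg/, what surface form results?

Rule 1 (intervocalic voicing): /t/ is a voiceless obstruent between vowels /u/ and /a/, so it voices to [d]. /tointutaeg/ → tointudaeg.
Rule 2 (intervocalic spirantization): /d/ is a stop between vowels /u/ and /a/, so it spirantizes to the fricative [z]. /tointudaeg/ → tointuzaeg.
Rule 3 (post-nasal voicing): /t/ is a voiceless stop immediately after the nasal /n/, so it voices to [d]. /tointuzaeg/ → toinduzaeg.
Rule 4 (final devoicing): /g/ is a voiced stop in word-final position, so it devoices to [k]. /toinduzaeg/ → toinduzaek.

toinduzaek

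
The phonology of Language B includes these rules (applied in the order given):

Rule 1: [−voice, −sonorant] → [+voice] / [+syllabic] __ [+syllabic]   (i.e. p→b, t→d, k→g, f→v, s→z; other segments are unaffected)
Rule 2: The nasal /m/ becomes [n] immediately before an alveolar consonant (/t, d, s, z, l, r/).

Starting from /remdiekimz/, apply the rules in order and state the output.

Rule 1 (intervocalic voicing): /k/ is a voiceless obstruent between vowels /e/ and /i/, so it voices to [g]. /remdiekimz/ → remdiegimz.
Rule 2 (nasal place assimilation): /m/ precedes the alveolar consonant /d/, so it assimilates in place to [n]. /m/ precedes the alveolar consonant /z/, so it assimilates in place to [n]. /remdiegimz/ → rendieginz.

rendieginz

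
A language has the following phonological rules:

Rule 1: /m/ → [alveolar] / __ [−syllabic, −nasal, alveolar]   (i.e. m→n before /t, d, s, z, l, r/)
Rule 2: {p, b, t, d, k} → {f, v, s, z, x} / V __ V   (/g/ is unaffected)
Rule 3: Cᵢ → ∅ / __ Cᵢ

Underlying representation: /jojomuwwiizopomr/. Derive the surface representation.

Rule 1 (nasal place assimilation): /m/ precedes the alveolar consonant /r/, so it assimilates in place to [n]. /jojomuwwiizopomr/ → jojomuwwiizoponr.
Rule 2 (intervocalic spirantization): /p/ is a stop between vowels /o/ and /o/, so it spirantizes to the fricative [f]. /jojomuwwiizoponr/ → jojomuwwiizofonr.
Rule 3 (degemination): /ww/ is a geminate; the first /w/ deletes. /jojomuwwiizofonr/ → jojomuwiizofonr.

jojomuwiizofonr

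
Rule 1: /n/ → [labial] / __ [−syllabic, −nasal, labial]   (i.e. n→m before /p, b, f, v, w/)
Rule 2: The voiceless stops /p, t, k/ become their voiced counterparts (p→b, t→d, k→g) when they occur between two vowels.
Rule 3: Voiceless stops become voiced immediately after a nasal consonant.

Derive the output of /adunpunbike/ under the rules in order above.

adumbumbige

Rule 1 (nasal place assimilation): /n/ precedes the labial consonant /p/, so it assimilates in place to [m]. /n/ precedes the labial consonant /b/, so it assimilates in place to [m]. /adunpunbike/ → adumpumbike.
Rule 2 (intervocalic voicing): /k/ is a voiceless stop between vowels /i/ and /e/, so it voices to [g]. /adumpumbike/ → adumpumbige.
Rule 3 (post-nasal voicing): /p/ is a voiceless stop immediately after the nasal /m/, so it voices to [b]. /adumpumbige/ → adumbumbige.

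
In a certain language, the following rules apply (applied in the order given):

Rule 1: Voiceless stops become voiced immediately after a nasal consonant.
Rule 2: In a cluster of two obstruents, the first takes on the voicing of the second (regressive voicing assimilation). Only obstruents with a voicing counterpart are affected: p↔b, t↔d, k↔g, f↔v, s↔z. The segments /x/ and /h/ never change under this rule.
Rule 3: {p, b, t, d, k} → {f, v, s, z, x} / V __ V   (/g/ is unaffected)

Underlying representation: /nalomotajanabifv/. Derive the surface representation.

nalomosajanavivv

Rule 1 (post-nasal voicing): no segment meets the environment; /nalomotajanabifv/ is unchanged.
Rule 2 (regressive voicing assimilation): /f/ precedes the voiced obstruent /v/, so it voices to [v] by assimilation. /nalomotajanabifv/ → nalomotajanabivv.
Rule 3 (intervocalic spirantization): /t/ is a stop between vowels /o/ and /a/, so it spirantizes to the fricative [s]. /b/ is a stop between vowels /a/ and /i/, so it spirantizes to the fricative [v]. /nalomotajanabivv/ → nalomosajanavivv.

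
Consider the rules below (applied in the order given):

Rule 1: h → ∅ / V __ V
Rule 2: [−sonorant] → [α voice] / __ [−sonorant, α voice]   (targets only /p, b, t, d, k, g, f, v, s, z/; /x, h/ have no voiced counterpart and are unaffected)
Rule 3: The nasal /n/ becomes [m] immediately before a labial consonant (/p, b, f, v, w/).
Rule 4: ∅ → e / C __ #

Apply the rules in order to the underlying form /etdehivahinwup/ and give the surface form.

eddeivaimwupe

Rule 1 (intervocalic h-deletion): /h/ occurs between vowels /e/ and /i/, so it deletes. /h/ occurs between vowels /a/ and /i/, so it deletes. /etdehivahinwup/ → etdeivainwup.
Rule 2 (regressive voicing assimilation): /t/ precedes the voiced obstruent /d/, so it voices to [d] by assimilation. /etdeivainwup/ → eddeivainwup.
Rule 3 (nasal place assimilation): /n/ precedes the labial consonant /w/, so it assimilates in place to [m]. /eddeivainwup/ → eddeivaimwup.
Rule 4 (final e-epenthesis): the form ends in the consonant /p/, so [e] is inserted word-finally. /eddeivaimwup/ → eddeivaimwupe.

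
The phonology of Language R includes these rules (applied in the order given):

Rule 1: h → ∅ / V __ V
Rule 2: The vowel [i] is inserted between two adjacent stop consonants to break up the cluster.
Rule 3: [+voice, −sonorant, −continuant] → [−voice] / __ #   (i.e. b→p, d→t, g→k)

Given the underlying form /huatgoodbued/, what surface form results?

huatigoodibuet

Rule 1 (intervocalic h-deletion): no segment meets the environment; /huatgoodbued/ is unchanged.
Rule 2 (stop-cluster i-epenthesis): /t/ and /g/ form a stop–stop cluster, so [i] is inserted between them. /d/ and /b/ form a stop–stop cluster, so [i] is inserted between them. /huatgoodbued/ → huatigoodibued.
Rule 3 (final devoicing): /d/ is a voiced stop in word-final position, so it devoices to [t]. /huatigoodibued/ → huatigoodibuet.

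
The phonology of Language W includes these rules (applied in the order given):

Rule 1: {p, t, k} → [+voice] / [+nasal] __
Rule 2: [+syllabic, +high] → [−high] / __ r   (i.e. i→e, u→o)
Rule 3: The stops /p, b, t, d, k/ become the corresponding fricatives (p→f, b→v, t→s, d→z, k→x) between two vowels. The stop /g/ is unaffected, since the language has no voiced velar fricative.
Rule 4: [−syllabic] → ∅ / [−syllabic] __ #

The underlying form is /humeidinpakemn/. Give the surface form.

Rule 1 (post-nasal voicing): /p/ is a voiceless stop immediately after the nasal /n/, so it voices to [b]. /humeidinpakemn/ → humeidinbakemn.
Rule 2 (pre-rhotic lowering): no segment meets the environment; /humeidinbakemn/ is unchanged.
Rule 3 (intervocalic spirantization): /d/ is a stop between vowels /i/ and /i/, so it spirantizes to the fricative [z]. /k/ is a stop between vowels /a/ and /e/, so it spirantizes to the fricative [x]. /humeidinbakemn/ → humeizinbaxemn.
Rule 4 (final cluster simplification): /n/ is the second consonant of a word-final cluster /mn/, so it deletes. /humeizinbaxemn/ → humeizinbaxem.

humeizinbaxem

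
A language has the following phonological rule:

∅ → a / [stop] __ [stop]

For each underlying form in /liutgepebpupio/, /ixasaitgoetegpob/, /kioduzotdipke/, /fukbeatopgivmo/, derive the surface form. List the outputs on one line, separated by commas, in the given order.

liutagepebapupio, ixasaitagoetegapob, kioduzotadipake, fukabeatopagivmo

/liutgepebpupio/: /t/ and /g/ form a stop–stop cluster, so [a] is inserted between them. /b/ and /p/ form a stop–stop cluster, so [a] is inserted between them. → [liutagepebapupio].
/ixasaitgoetegpob/: /t/ and /g/ form a stop–stop cluster, so [a] is inserted between them. /g/ and /p/ form a stop–stop cluster, so [a] is inserted between them. → [ixasaitagoetegapob].
/kioduzotdipke/: /t/ and /d/ form a stop–stop cluster, so [a] is inserted between them. /p/ and /k/ form a stop–stop cluster, so [a] is inserted between them. → [kioduzotadipake].
/fukbeatopgivmo/: /k/ and /b/ form a stop–stop cluster, so [a] is inserted between them. /p/ and /g/ form a stop–stop cluster, so [a] is inserted between them. → [fukabeatopagivmo].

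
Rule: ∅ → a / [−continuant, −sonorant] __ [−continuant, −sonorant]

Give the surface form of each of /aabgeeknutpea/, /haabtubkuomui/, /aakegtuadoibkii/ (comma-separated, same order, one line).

/aabgeeknutpea/: /b/ and /g/ form a stop–stop cluster, so [a] is inserted between them. /t/ and /p/ form a stop–stop cluster, so [a] is inserted between them. → [aabageeknutapea].
/haabtubkuomui/: /b/ and /t/ form a stop–stop cluster, so [a] is inserted between them. /b/ and /k/ form a stop–stop cluster, so [a] is inserted between them. → [haabatubakuomui].
/aakegtuadoibkii/: /g/ and /t/ form a stop–stop cluster, so [a] is inserted between them. /b/ and /k/ form a stop–stop cluster, so [a] is inserted between them. → [aakegatuadoibakii].

aabageeknutapea, haabatubakuomui, aakegatuadoibakii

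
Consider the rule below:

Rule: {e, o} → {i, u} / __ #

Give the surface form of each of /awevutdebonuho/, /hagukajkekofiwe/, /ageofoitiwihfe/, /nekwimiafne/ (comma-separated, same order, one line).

awevutdebonuhu, hagukajkekofiwi, ageofoitiwihfi, nekwimiafni

/awevutdebonuho/: /o/ is a mid vowel in word-final position, so it raises to [u]. → [awevutdebonuhu].
/hagukajkekofiwe/: /e/ is a mid vowel in word-final position, so it raises to [i]. → [hagukajkekofiwi].
/ageofoitiwihfe/: /e/ is a mid vowel in word-final position, so it raises to [i]. → [ageofoitiwihfi].
/nekwimiafne/: /e/ is a mid vowel in word-final position, so it raises to [i]. → [nekwimiafni].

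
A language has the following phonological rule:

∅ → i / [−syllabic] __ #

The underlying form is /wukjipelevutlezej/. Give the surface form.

wukjipelevutlezeji

the form ends in the consonant /j/, so [i] is inserted word-finally.
Surface form: [wukjipelevutlezeji].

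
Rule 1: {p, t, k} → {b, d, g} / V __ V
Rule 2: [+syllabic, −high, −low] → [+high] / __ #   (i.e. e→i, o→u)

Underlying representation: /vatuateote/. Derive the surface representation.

Rule 1 (intervocalic voicing): /t/ is a voiceless stop between vowels /a/ and /u/, so it voices to [d]. /t/ is a voiceless stop between vowels /a/ and /e/, so it voices to [d]. /t/ is a voiceless stop between vowels /o/ and /e/, so it voices to [d]. /vatuateote/ → vaduadeode.
Rule 2 (final vowel raising): /e/ is a mid vowel in word-final position, so it raises to [i]. /vaduadeode/ → vaduadeodi.

vaduadeodi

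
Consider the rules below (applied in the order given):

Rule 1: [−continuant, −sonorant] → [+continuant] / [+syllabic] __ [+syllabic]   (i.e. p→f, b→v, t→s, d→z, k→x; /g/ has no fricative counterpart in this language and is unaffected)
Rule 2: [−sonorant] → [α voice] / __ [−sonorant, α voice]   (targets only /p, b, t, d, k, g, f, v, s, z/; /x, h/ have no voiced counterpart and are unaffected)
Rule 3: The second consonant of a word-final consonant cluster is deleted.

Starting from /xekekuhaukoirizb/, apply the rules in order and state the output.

Rule 1 (intervocalic spirantization): /k/ is a stop between vowels /e/ and /e/, so it spirantizes to the fricative [x]. /k/ is a stop between vowels /e/ and /u/, so it spirantizes to the fricative [x]. /k/ is a stop between vowels /u/ and /o/, so it spirantizes to the fricative [x]. /xekekuhaukoirizb/ → xexexuhauxoirizb.
Rule 2 (regressive voicing assimilation): no segment meets the environment; /xexexuhauxoirizb/ is unchanged.
Rule 3 (final cluster simplification): /b/ is the second consonant of a word-final cluster /zb/, so it deletes. /xexexuhauxoirizb/ → xexexuhauxoiriz.

xexexuhauxoiriz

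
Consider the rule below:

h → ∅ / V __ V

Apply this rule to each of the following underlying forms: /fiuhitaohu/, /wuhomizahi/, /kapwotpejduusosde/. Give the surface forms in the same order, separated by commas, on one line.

fiuitaou, wuomizai, kapwotpejduusosde

/fiuhitaohu/: /h/ occurs between vowels /u/ and /i/, so it deletes. /h/ occurs between vowels /o/ and /u/, so it deletes. → [fiuitaou].
/wuhomizahi/: /h/ occurs between vowels /u/ and /o/, so it deletes. /h/ occurs between vowels /a/ and /i/, so it deletes. → [wuomizai].
/kapwotpejduusosde/: the rule's environment is not met; surfaces unchanged as [kapwotpejduusosde].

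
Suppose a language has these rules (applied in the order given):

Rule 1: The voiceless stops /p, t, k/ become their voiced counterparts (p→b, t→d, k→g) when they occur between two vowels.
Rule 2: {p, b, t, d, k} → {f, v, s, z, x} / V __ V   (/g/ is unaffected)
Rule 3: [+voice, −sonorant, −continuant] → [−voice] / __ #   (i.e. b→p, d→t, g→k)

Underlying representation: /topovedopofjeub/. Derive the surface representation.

Rule 1 (intervocalic voicing): /p/ is a voiceless stop between vowels /o/ and /o/, so it voices to [b]. /p/ is a voiceless stop between vowels /o/ and /o/, so it voices to [b]. /topovedopofjeub/ → tobovedobofjeub.
Rule 2 (intervocalic spirantization): /b/ is a stop between vowels /o/ and /o/, so it spirantizes to the fricative [v]. /d/ is a stop between vowels /e/ and /o/, so it spirantizes to the fricative [z]. /b/ is a stop between vowels /o/ and /o/, so it spirantizes to the fricative [v]. /tobovedobofjeub/ → tovovezovofjeub.
Rule 3 (final devoicing): /b/ is a voiced stop in word-final position, so it devoices to [p]. /tovovezovofjeub/ → tovovezovofjeup.

tovovezovofjeup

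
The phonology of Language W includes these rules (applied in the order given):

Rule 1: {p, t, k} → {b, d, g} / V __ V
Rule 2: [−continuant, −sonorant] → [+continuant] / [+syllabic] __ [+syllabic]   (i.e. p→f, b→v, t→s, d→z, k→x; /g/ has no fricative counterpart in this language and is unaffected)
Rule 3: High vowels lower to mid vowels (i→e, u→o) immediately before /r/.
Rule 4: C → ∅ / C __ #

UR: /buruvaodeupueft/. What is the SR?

boruvaozeuvuef

Rule 1 (intervocalic voicing): /p/ is a voiceless stop between vowels /u/ and /u/, so it voices to [b]. /buruvaodeupueft/ → buruvaodeubueft.
Rule 2 (intervocalic spirantization): /d/ is a stop between vowels /o/ and /e/, so it spirantizes to the fricative [z]. /b/ is a stop between vowels /u/ and /u/, so it spirantizes to the fricative [v]. /buruvaodeubueft/ → buruvaozeuvueft.
Rule 3 (pre-rhotic lowering): /u/ is a high vowel immediately before /r/, so it lowers to [o]. /buruvaozeuvueft/ → boruvaozeuvueft.
Rule 4 (final cluster simplification): /t/ is the second consonant of a word-final cluster /ft/, so it deletes. /boruvaozeuvueft/ → boruvaozeuvuef.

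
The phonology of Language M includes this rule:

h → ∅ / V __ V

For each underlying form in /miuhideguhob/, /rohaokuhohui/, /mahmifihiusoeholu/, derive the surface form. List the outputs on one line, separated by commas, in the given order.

miuideguob, roaokuoui, mahmifiiusoeolu

/miuhideguhob/: /h/ occurs between vowels /u/ and /i/, so it deletes. /h/ occurs between vowels /u/ and /o/, so it deletes. → [miuideguob].
/rohaokuhohui/: /h/ occurs between vowels /o/ and /a/, so it deletes. /h/ occurs between vowels /u/ and /o/, so it deletes. /h/ occurs between vowels /o/ and /u/, so it deletes. → [roaokuoui].
/mahmifihiusoeholu/: /h/ occurs between vowels /i/ and /i/, so it deletes. /h/ occurs between vowels /e/ and /o/, so it deletes. → [mahmifiiusoeolu].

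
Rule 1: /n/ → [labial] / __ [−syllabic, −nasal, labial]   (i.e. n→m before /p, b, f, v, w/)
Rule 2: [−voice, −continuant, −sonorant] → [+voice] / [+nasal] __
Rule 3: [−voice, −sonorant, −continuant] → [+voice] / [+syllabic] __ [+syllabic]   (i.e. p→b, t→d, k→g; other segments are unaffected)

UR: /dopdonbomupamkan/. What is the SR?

dopdombomubamgan

Rule 1 (nasal place assimilation): /n/ precedes the labial consonant /b/, so it assimilates in place to [m]. /dopdonbomupamkan/ → dopdombomupamkan.
Rule 2 (post-nasal voicing): /k/ is a voiceless stop immediately after the nasal /m/, so it voices to [g]. /dopdombomupamkan/ → dopdombomupamgan.
Rule 3 (intervocalic voicing): /p/ is a voiceless stop between vowels /u/ and /a/, so it voices to [b]. /dopdombomupamgan/ → dopdombomubamgan.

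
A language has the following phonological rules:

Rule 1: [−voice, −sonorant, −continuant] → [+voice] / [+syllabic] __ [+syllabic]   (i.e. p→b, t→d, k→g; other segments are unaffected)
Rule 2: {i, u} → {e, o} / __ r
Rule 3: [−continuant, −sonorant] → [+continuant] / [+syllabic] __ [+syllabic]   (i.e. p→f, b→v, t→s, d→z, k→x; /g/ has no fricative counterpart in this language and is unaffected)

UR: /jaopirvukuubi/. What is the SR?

Rule 1 (intervocalic voicing): /p/ is a voiceless stop between vowels /o/ and /i/, so it voices to [b]. /k/ is a voiceless stop between vowels /u/ and /u/, so it voices to [g]. /jaopirvukuubi/ → jaobirvuguubi.
Rule 2 (pre-rhotic lowering): /i/ is a high vowel immediately before /r/, so it lowers to [e]. /jaobirvuguubi/ → jaobervuguubi.
Rule 3 (intervocalic spirantization): /b/ is a stop between vowels /o/ and /e/, so it spirantizes to the fricative [v]. /b/ is a stop between vowels /u/ and /i/, so it spirantizes to the fricative [v]. /jaobervuguubi/ → jaovervuguuvi.

jaovervuguuvi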